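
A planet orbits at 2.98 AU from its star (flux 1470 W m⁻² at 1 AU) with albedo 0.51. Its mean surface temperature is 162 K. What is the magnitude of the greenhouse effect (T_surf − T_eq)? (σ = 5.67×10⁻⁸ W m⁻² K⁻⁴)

ΔT ≈ 24.5 K

S = 1470/2.98² = 165.5 W m⁻².
T_eq = [S(1−A)/(4σ)]^(1/4) = [165.5×0.49/(4×5.67×10⁻⁸)]^(1/4) = 137.5 K.
ΔT = T_surf − T_eq = 162 − 137.5.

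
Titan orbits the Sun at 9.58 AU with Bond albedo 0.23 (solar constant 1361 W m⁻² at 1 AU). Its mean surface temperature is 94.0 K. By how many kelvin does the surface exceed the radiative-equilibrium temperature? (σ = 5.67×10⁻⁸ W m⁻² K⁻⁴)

S = 1361/9.58² = 14.83 W m⁻².
T_eq = [S(1−A)/(4σ)]^(1/4) = [14.83×0.77/(4×5.67×10⁻⁸)]^(1/4) = 84.2 K.
ΔT = T_surf − T_eq = 94 − 84.2.

ΔT ≈ 9.8 K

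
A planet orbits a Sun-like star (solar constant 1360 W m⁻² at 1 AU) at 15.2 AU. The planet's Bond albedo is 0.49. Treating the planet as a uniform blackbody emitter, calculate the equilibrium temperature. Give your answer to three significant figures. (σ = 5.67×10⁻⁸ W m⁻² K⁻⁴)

T_eq ≈ 60.3 K

Flux at 15.2 AU: S = 1360/15.2² = 5.89 W m⁻².
Energy balance: absorbed = emitted ⇒ πR²·S(1−A) = 4πR²·σT_eq⁴, so T_eq⁴ = S(1−A)/(4σ).
T_eq = [5.89 × 0.51 / (4 × 5.67×10⁻⁸)]^(1/4) = (1.32×10⁷)^(1/4) = 60.3 K.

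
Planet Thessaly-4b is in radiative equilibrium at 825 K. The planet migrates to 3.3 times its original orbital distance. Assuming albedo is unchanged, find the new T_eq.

T_eq ∝ L^(1/4) · d^(−1/2).
T′ = 825 / 3.3^(1/2) = 454 K.

T_eq ≈ 454 K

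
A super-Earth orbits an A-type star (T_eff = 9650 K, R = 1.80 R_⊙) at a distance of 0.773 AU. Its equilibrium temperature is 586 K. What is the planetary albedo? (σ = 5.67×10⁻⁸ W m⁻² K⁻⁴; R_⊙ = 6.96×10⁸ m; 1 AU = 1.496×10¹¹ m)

R_⋆ = 1.80 × 6.96×10⁸ = 1.25×10⁹ m.
d = 0.773 AU = 1.16×10¹¹ m.
L = 4πR_⋆²σT_⋆⁴ = 4π(1.25×10⁹)² × 5.67×10⁻⁸ × (9650)⁴ = 9.70×10²⁷ W.
S = L/(4πd²) = 5.77×10⁴ W m⁻².
From T_eq⁴ = S(1−A)/(4σ): 1−A = 4σT_eq⁴/S.
1−A = 4 × 5.67×10⁻⁸ × (586)⁴ / 5.77×10⁴ = 0.463.

A ≈ 0.54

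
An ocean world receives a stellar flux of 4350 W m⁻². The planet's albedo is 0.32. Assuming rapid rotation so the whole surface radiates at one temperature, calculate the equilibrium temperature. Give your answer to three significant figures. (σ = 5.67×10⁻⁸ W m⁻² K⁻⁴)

Energy balance: absorbed = emitted ⇒ πR²·S(1−A) = 4πR²·σT_eq⁴, so T_eq⁴ = S(1−A)/(4σ).
T_eq = [4350 × 0.68 / (4 × 5.67×10⁻⁸)]^(1/4) = (1.30×10¹⁰)^(1/4) = 338 K.

T_eq ≈ 338 K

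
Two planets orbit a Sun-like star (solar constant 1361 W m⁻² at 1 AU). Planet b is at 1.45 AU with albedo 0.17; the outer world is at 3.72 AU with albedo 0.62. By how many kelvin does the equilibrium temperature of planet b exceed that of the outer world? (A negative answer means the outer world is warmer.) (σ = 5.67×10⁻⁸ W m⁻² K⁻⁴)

ΔT ≈ 107.3 K

T_eq = [S₀(1−A)/(4σd²)]^(1/4), so T ∝ (1−A)^(1/4) / √d.
T₁ = [1361×0.83/(4×5.67×10⁻⁸×1.45²)]^(1/4) = 220.62 K.
T₂ = [1361×0.38/(4×5.67×10⁻⁸×3.72²)]^(1/4) = 113.30 K.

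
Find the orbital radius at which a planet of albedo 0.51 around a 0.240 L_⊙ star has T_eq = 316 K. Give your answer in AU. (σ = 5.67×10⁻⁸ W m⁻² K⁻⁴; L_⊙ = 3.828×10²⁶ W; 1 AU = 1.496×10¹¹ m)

d ≈ 0.266 AU

L = 0.240 × 3.828×10²⁶ = 9.19×10²⁵ W.
From T_eq⁴ = L(1−A)/(16πσd²): d = √[L(1−A)/(16πσT_eq⁴)].
d = √[9.19×10²⁵ × 0.49 / (16π × 5.67×10⁻⁸ × (316)⁴)] = 3.98×10¹⁰ m = 0.266 AU.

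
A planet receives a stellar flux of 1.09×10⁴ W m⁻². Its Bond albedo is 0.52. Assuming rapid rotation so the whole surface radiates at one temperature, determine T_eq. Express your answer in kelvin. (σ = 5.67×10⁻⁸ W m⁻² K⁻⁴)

Energy balance: absorbed = emitted ⇒ πR²·S(1−A) = 4πR²·σT_eq⁴, so T_eq⁴ = S(1−A)/(4σ).
T_eq = [1.09×10⁴ × 0.48 / (4 × 5.67×10⁻⁸)]^(1/4) = (2.31×10¹⁰)^(1/4) = 390 K.

T_eq ≈ 390 K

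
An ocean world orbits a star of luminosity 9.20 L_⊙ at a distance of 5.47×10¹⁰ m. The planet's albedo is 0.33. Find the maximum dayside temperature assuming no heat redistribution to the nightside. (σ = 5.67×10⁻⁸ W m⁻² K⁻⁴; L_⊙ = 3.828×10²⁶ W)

L = 9.20 × 3.828×10²⁶ = 3.52×10²⁷ W.
Flux: S = L/(4πd²) = 3.52×10²⁷/(4π×(5.47×10¹⁰)²) = 9.37×10⁴ W m⁻².
With no redistribution each surface element balances locally: S(1−A) = σT⁴.
T = [9.37×10⁴ × 0.67 / 5.67×10⁻⁸]^(1/4) = (1.11×10¹²)^(1/4) = 1030 K.

T_ss ≈ 1030 K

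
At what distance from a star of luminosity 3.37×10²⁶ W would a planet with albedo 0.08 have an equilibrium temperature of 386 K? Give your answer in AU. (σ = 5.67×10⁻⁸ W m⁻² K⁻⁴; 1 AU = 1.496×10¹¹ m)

From T_eq⁴ = L(1−A)/(16πσd²): d = √[L(1−A)/(16πσT_eq⁴)].
d = √[3.37×10²⁶ × 0.92 / (16π × 5.67×10⁻⁸ × (386)⁴)] = 7.00×10¹⁰ m = 0.468 AU.

d ≈ 0.468 AU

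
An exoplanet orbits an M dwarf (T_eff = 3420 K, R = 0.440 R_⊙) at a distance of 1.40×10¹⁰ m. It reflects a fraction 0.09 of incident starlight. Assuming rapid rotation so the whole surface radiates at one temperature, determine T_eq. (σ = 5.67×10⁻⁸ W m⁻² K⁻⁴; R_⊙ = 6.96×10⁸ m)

R_⋆ = 0.440 × 6.96×10⁸ = 3.06×10⁸ m.
L = 4πR_⋆²σT_⋆⁴ = 4π(3.06×10⁸)² × 5.67×10⁻⁸ × (3420)⁴ = 9.14×10²⁴ W.
S = L/(4πd²) = 3710 W m⁻².
Energy balance: absorbed = emitted ⇒ πR²·S(1−A) = 4πR²·σT_eq⁴, so T_eq⁴ = S(1−A)/(4σ).
T_eq = [3710 × 0.91 / (4 × 5.67×10⁻⁸)]^(1/4) = (1.49×10¹⁰)^(1/4) = 349 K.

T_eq ≈ 349 K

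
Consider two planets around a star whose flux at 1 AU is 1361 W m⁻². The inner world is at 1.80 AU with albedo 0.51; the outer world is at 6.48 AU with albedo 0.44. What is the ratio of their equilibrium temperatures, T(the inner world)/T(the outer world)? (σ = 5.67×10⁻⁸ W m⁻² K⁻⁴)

T_eq = [S₀(1−A)/(4σd²)]^(1/4), so T ∝ (1−A)^(1/4) / √d.
T₁ = [1361×0.49/(4×5.67×10⁻⁸×1.80²)]^(1/4) = 173.57 K.
T₂ = [1361×0.56/(4×5.67×10⁻⁸×6.48²)]^(1/4) = 94.58 K.

T₁/T₂ ≈ 1.835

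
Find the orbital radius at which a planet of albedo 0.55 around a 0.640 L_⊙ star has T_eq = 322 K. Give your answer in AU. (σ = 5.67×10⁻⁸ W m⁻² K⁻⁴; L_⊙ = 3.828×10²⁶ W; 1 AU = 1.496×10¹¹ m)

d ≈ 0.401 AU

L = 0.640 × 3.828×10²⁶ = 2.45×10²⁶ W.
From T_eq⁴ = L(1−A)/(16πσd²): d = √[L(1−A)/(16πσT_eq⁴)].
d = √[2.45×10²⁶ × 0.45 / (16π × 5.67×10⁻⁸ × (322)⁴)] = 6.00×10¹⁰ m = 0.401 AU.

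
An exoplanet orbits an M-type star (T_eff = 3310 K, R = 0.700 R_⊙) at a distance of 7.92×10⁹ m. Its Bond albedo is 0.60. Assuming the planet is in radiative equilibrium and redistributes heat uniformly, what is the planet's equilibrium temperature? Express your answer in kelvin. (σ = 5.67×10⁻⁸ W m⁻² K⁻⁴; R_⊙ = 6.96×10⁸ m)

T_eq ≈ 462 K

R_⋆ = 0.700 × 6.96×10⁸ = 4.87×10⁸ m.
L = 4πR_⋆²σT_⋆⁴ = 4π(4.87×10⁸)² × 5.67×10⁻⁸ × (3310)⁴ = 2.03×10²⁵ W.
S = L/(4πd²) = 2.58×10⁴ W m⁻².
Energy balance: absorbed = emitted ⇒ πR²·S(1−A) = 4πR²·σT_eq⁴, so T_eq⁴ = S(1−A)/(4σ).
T_eq = [2.58×10⁴ × 0.40 / (4 × 5.67×10⁻⁸)]^(1/4) = (4.54×10¹⁰)^(1/4) = 462 K.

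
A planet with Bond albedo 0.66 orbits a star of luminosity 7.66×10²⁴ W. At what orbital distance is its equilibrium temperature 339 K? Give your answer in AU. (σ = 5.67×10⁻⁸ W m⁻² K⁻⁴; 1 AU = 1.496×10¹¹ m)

d ≈ 0.0556 AU

From T_eq⁴ = L(1−A)/(16πσd²): d = √[L(1−A)/(16πσT_eq⁴)].
d = √[7.66×10²⁴ × 0.34 / (16π × 5.67×10⁻⁸ × (339)⁴)] = 8.32×10⁹ m = 0.0556 AU.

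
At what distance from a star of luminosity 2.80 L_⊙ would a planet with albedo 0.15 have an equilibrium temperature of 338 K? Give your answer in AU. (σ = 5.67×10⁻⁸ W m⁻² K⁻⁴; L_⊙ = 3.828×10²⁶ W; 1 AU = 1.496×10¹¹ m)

L = 2.80 × 3.828×10²⁶ = 1.07×10²⁷ W.
From T_eq⁴ = L(1−A)/(16πσd²): d = √[L(1−A)/(16πσT_eq⁴)].
d = √[1.07×10²⁷ × 0.85 / (16π × 5.67×10⁻⁸ × (338)⁴)] = 1.57×10¹¹ m = 1.05 AU.

d ≈ 1.05 AU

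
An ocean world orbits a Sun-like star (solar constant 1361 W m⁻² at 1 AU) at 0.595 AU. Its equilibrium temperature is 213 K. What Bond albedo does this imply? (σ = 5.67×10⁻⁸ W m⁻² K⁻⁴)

Flux at 0.595 AU: S = 1361/0.595² = 3840 W m⁻².
From T_eq⁴ = S(1−A)/(4σ): 1−A = 4σT_eq⁴/S.
1−A = 4 × 5.67×10⁻⁸ × (213)⁴ / 3840 = 0.121.

A ≈ 0.88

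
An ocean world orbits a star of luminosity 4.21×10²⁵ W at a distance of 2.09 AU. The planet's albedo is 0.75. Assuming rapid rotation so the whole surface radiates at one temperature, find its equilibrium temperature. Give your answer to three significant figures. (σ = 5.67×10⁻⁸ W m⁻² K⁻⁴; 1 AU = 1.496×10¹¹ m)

T_eq ≈ 78.4 K

d = 2.09 AU = 3.13×10¹¹ m.
Flux: S = L/(4πd²) = 4.21×10²⁵/(4π×(3.13×10¹¹)²) = 34.3 W m⁻².
Energy balance: absorbed = emitted ⇒ πR²·S(1−A) = 4πR²·σT_eq⁴, so T_eq⁴ = S(1−A)/(4σ).
T_eq = [34.3 × 0.25 / (4 × 5.67×10⁻⁸)]^(1/4) = (3.78×10⁷)^(1/4) = 78.4 K.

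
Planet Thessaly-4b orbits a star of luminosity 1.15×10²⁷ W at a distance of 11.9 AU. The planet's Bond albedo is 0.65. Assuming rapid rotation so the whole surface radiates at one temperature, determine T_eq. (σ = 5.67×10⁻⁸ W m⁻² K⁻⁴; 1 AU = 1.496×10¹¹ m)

T_eq ≈ 81.7 K

d = 11.9 AU = 1.78×10¹² m.
Flux: S = L/(4πd²) = 1.15×10²⁷/(4π×(1.78×10¹²)²) = 28.9 W m⁻².
Energy balance: absorbed = emitted ⇒ πR²·S(1−A) = 4πR²·σT_eq⁴, so T_eq⁴ = S(1−A)/(4σ).
T_eq = [28.9 × 0.35 / (4 × 5.67×10⁻⁸)]^(1/4) = (4.46×10⁷)^(1/4) = 81.7 K.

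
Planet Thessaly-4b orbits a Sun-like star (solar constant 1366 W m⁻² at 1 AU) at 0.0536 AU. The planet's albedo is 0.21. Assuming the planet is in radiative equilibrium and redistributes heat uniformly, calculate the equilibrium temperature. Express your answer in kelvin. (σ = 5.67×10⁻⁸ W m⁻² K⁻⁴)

T_eq ≈ 1130 K

Flux at 0.0536 AU: S = 1366/0.0536² = 4.75×10⁵ W m⁻².
Energy balance: absorbed = emitted ⇒ πR²·S(1−A) = 4πR²·σT_eq⁴, so T_eq⁴ = S(1−A)/(4σ).
T_eq = [4.75×10⁵ × 0.79 / (4 × 5.67×10⁻⁸)]^(1/4) = (1.66×10¹²)^(1/4) = 1130 K.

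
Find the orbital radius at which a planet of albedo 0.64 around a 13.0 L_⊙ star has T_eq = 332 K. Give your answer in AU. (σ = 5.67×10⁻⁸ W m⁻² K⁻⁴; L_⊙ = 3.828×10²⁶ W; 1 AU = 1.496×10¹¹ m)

L = 13.0 × 3.828×10²⁶ = 4.98×10²⁷ W.
From T_eq⁴ = L(1−A)/(16πσd²): d = √[L(1−A)/(16πσT_eq⁴)].
d = √[4.98×10²⁷ × 0.36 / (16π × 5.67×10⁻⁸ × (332)⁴)] = 2.27×10¹¹ m = 1.52 AU.

d ≈ 1.52 AU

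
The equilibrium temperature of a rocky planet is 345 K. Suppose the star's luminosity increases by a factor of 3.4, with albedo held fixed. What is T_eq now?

T_eq ≈ 468 K

T_eq ∝ L^(1/4) · d^(−1/2).
T′ = 345 × 3.4^(1/4) = 468 K.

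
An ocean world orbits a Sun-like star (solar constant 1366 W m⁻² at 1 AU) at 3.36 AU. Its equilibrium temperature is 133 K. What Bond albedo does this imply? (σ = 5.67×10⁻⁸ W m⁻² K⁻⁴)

Flux at 3.36 AU: S = 1366/3.36² = 121 W m⁻².
From T_eq⁴ = S(1−A)/(4σ): 1−A = 4σT_eq⁴/S.
1−A = 4 × 5.67×10⁻⁸ × (133)⁴ / 121 = 0.587.

A ≈ 0.41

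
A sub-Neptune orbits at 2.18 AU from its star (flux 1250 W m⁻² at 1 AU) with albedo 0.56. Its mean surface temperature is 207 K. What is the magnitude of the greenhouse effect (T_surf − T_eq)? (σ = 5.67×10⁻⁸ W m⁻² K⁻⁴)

S = 1250/2.18² = 263.0 W m⁻².
T_eq = [S(1−A)/(4σ)]^(1/4) = [263.0×0.44/(4×5.67×10⁻⁸)]^(1/4) = 150.3 K.
ΔT = T_surf − T_eq = 207 − 150.3.

ΔT ≈ 56.7 K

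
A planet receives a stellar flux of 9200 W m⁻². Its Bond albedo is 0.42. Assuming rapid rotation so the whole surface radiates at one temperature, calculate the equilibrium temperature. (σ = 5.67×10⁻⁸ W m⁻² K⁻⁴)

T_eq ≈ 392 K

Energy balance: absorbed = emitted ⇒ πR²·S(1−A) = 4πR²·σT_eq⁴, so T_eq⁴ = S(1−A)/(4σ).
T_eq = [9200 × 0.58 / (4 × 5.67×10⁻⁸)]^(1/4) = (2.35×10¹⁰)^(1/4) = 392 K.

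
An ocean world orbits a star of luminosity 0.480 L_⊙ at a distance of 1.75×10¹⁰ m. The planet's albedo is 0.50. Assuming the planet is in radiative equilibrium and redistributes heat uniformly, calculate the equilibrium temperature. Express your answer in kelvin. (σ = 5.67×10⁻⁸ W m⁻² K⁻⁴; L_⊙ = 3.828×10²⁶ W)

T_eq ≈ 570 K

L = 0.480 × 3.828×10²⁶ = 1.84×10²⁶ W.
Flux: S = L/(4πd²) = 1.84×10²⁶/(4π×(1.75×10¹⁰)²) = 4.77×10⁴ W m⁻².
Energy balance: absorbed = emitted ⇒ πR²·S(1−A) = 4πR²·σT_eq⁴, so T_eq⁴ = S(1−A)/(4σ).
T_eq = [4.77×10⁴ × 0.50 / (4 × 5.67×10⁻⁸)]^(1/4) = (1.05×10¹¹)^(1/4) = 570 K.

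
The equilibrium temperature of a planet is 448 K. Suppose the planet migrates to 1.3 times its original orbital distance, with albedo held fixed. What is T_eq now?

T_eq ∝ L^(1/4) · d^(−1/2).
T′ = 448 / 1.3^(1/2) = 393 K.

T_eq ≈ 393 K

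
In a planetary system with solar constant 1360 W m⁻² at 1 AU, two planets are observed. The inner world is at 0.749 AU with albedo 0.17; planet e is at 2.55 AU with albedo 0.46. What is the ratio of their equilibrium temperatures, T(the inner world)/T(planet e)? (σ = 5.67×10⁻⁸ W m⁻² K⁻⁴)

T₁/T₂ ≈ 2.054

T_eq = [S₀(1−A)/(4σd²)]^(1/4), so T ∝ (1−A)^(1/4) / √d.
T₁ = [1360×0.83/(4×5.67×10⁻⁸×0.749²)]^(1/4) = 306.90 K.
T₂ = [1360×0.54/(4×5.67×10⁻⁸×2.55²)]^(1/4) = 149.38 K.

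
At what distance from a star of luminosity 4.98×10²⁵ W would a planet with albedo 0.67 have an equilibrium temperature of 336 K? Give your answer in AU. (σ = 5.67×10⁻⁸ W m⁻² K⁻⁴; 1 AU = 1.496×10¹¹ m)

d ≈ 0.142 AU

From T_eq⁴ = L(1−A)/(16πσd²): d = √[L(1−A)/(16πσT_eq⁴)].
d = √[4.98×10²⁵ × 0.33 / (16π × 5.67×10⁻⁸ × (336)⁴)] = 2.13×10¹⁰ m = 0.142 AU.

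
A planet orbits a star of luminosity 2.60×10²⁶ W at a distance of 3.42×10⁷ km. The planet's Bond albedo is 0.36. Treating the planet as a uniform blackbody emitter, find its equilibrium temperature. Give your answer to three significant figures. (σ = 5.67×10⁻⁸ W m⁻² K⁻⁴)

d = 3.42×10⁷ km = 3.42×10¹⁰ m.
Flux: S = L/(4πd²) = 2.60×10²⁶/(4π×(3.42×10¹⁰)²) = 1.77×10⁴ W m⁻².
Energy balance: absorbed = emitted ⇒ πR²·S(1−A) = 4πR²·σT_eq⁴, so T_eq⁴ = S(1−A)/(4σ).
T_eq = [1.77×10⁴ × 0.64 / (4 × 5.67×10⁻⁸)]^(1/4) = (4.99×10¹⁰)^(1/4) = 473 K.

T_eq ≈ 473 K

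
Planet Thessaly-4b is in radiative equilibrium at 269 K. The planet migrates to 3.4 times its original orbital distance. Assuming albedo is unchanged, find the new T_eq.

T_eq ≈ 146 K

T_eq ∝ L^(1/4) · d^(−1/2).
T′ = 269 / 3.4^(1/2) = 146 K.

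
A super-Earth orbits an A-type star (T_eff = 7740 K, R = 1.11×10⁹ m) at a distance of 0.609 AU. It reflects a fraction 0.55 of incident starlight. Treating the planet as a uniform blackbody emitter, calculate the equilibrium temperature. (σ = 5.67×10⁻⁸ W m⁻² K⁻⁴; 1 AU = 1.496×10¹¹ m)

d = 0.609 AU = 9.11×10¹⁰ m.
L = 4πR_⋆²σT_⋆⁴ = 4π(1.11×10⁹)² × 5.67×10⁻⁸ × (7740)⁴ = 3.15×10²⁷ W.
S = L/(4πd²) = 3.02×10⁴ W m⁻².
Energy balance: absorbed = emitted ⇒ πR²·S(1−A) = 4πR²·σT_eq⁴, so T_eq⁴ = S(1−A)/(4σ).
T_eq = [3.02×10⁴ × 0.45 / (4 × 5.67×10⁻⁸)]^(1/4) = (5.99×10¹⁰)^(1/4) = 495 K.

T_eq ≈ 495 K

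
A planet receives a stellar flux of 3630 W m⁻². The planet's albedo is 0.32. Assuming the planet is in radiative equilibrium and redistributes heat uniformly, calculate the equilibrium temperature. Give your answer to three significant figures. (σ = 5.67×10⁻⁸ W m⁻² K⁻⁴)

T_eq ≈ 323 K

Energy balance: absorbed = emitted ⇒ πR²·S(1−A) = 4πR²·σT_eq⁴, so T_eq⁴ = S(1−A)/(4σ).
T_eq = [3630 × 0.68 / (4 × 5.67×10⁻⁸)]^(1/4) = (1.09×10¹⁰)^(1/4) = 323 K.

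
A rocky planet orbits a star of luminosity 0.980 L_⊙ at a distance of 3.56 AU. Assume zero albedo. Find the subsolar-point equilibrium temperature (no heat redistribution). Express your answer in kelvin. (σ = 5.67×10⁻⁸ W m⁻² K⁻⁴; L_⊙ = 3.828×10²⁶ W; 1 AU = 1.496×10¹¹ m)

T_ss ≈ 208 K

d = 3.56 AU = 5.33×10¹¹ m.
L = 0.980 × 3.828×10²⁶ = 3.75×10²⁶ W.
Flux: S = L/(4πd²) = 3.75×10²⁶/(4π×(5.33×10¹¹)²) = 105 W m⁻².
At the subsolar point the surface absorbs S(1−A) and emits σT⁴ per unit area — no factor of 4, since only the local patch is in balance.
T = [105 × 1.00 / 5.67×10⁻⁸]^(1/4) = (1.86×10⁹)^(1/4) = 208 K.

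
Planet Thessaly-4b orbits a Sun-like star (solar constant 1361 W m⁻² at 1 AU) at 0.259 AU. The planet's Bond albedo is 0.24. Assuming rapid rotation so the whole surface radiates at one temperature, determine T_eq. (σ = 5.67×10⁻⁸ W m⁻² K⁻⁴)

T_eq ≈ 511 K

Flux at 0.259 AU: S = 1361/0.259² = 2.03×10⁴ W m⁻².
Energy balance: absorbed = emitted ⇒ πR²·S(1−A) = 4πR²·σT_eq⁴, so T_eq⁴ = S(1−A)/(4σ).
T_eq = [2.03×10⁴ × 0.76 / (4 × 5.67×10⁻⁸)]^(1/4) = (6.80×10¹⁰)^(1/4) = 511 K.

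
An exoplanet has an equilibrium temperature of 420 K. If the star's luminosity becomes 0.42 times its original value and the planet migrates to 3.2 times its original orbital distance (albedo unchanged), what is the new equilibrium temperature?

T_eq ∝ L^(1/4) · d^(−1/2).
T′ = 420 × 0.42^(1/4) / 3.2^(1/2) = 189 K.

T_eq ≈ 189 K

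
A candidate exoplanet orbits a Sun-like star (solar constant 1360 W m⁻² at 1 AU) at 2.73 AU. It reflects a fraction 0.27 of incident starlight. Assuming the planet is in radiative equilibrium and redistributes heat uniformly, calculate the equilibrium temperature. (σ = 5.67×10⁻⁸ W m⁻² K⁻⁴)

Flux at 2.73 AU: S = 1360/2.73² = 182 W m⁻².
Energy balance: absorbed = emitted ⇒ πR²·S(1−A) = 4πR²·σT_eq⁴, so T_eq⁴ = S(1−A)/(4σ).
T_eq = [182 × 0.73 / (4 × 5.67×10⁻⁸)]^(1/4) = (5.87×10⁸)^(1/4) = 156 K.

T_eq ≈ 156 K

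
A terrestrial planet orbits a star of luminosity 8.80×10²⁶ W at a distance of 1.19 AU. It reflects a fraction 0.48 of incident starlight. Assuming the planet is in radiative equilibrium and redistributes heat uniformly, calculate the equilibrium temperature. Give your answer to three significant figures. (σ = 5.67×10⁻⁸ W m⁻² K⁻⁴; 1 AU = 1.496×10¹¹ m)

T_eq ≈ 267 K

d = 1.19 AU = 1.78×10¹¹ m.
Flux: S = L/(4πd²) = 8.80×10²⁶/(4π×(1.78×10¹¹)²) = 2210 W m⁻².
Energy balance: absorbed = emitted ⇒ πR²·S(1−A) = 4πR²·σT_eq⁴, so T_eq⁴ = S(1−A)/(4σ).
T_eq = [2210 × 0.52 / (4 × 5.67×10⁻⁸)]^(1/4) = (5.07×10⁹)^(1/4) = 267 K.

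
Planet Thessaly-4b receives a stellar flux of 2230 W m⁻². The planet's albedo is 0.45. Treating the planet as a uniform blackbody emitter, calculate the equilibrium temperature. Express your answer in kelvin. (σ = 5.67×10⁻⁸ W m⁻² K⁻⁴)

Energy balance: absorbed = emitted ⇒ πR²·S(1−A) = 4πR²·σT_eq⁴, so T_eq⁴ = S(1−A)/(4σ).
T_eq = [2230 × 0.55 / (4 × 5.67×10⁻⁸)]^(1/4) = (5.41×10⁹)^(1/4) = 271 K.

T_eq ≈ 271 K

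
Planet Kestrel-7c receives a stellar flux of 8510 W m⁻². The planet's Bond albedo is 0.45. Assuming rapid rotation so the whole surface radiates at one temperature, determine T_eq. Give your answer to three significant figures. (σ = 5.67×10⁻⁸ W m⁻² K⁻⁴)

Energy balance: absorbed = emitted ⇒ πR²·S(1−A) = 4πR²·σT_eq⁴, so T_eq⁴ = S(1−A)/(4σ).
T_eq = [8510 × 0.55 / (4 × 5.67×10⁻⁸)]^(1/4) = (2.06×10¹⁰)^(1/4) = 379 K.

T_eq ≈ 379 K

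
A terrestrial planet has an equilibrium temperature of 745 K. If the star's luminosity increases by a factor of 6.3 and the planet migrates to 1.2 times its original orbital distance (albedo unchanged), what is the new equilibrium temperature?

T_eq ∝ L^(1/4) · d^(−1/2).
T′ = 745 × 6.3^(1/4) / 1.2^(1/2) = 1080 K.

T_eq ≈ 1080 K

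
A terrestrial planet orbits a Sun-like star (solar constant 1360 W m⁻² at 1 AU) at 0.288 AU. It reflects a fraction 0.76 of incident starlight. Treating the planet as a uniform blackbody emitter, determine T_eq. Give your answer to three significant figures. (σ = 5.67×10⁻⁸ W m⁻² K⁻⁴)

T_eq ≈ 363 K

Flux at 0.288 AU: S = 1360/0.288² = 1.64×10⁴ W m⁻².
Energy balance: absorbed = emitted ⇒ πR²·S(1−A) = 4πR²·σT_eq⁴, so T_eq⁴ = S(1−A)/(4σ).
T_eq = [1.64×10⁴ × 0.24 / (4 × 5.67×10⁻⁸)]^(1/4) = (1.74×10¹⁰)^(1/4) = 363 K.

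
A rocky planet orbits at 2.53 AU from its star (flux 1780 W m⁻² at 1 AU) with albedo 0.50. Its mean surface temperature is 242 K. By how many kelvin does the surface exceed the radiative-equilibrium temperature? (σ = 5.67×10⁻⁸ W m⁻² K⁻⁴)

S = 1780/2.53² = 278.1 W m⁻².
T_eq = [S(1−A)/(4σ)]^(1/4) = [278.1×0.50/(4×5.67×10⁻⁸)]^(1/4) = 157.4 K.
ΔT = T_surf − T_eq = 242 − 157.4.

ΔT ≈ 84.6 K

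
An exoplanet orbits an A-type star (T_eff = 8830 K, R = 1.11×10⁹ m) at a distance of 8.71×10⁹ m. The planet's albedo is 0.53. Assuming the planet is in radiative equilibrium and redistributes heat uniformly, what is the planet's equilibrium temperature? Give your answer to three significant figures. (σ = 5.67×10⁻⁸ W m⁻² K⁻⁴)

L = 4πR_⋆²σT_⋆⁴ = 4π(1.11×10⁹)² × 5.67×10⁻⁸ × (8830)⁴ = 5.34×10²⁷ W.
S = L/(4πd²) = 5.60×10⁶ W m⁻².
Energy balance: absorbed = emitted ⇒ πR²·S(1−A) = 4πR²·σT_eq⁴, so T_eq⁴ = S(1−A)/(4σ).
T_eq = [5.60×10⁶ × 0.47 / (4 × 5.67×10⁻⁸)]^(1/4) = (1.16×10¹³)^(1/4) = 1850 K.

T_eq ≈ 1850 K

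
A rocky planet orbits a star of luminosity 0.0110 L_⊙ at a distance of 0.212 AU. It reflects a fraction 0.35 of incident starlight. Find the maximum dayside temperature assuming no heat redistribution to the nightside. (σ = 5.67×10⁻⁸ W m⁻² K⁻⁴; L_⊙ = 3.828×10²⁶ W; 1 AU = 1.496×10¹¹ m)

T_ss ≈ 249 K

d = 0.212 AU = 3.17×10¹⁰ m.
L = 0.0110 × 3.828×10²⁶ = 4.21×10²⁴ W.
Flux: S = L/(4πd²) = 4.21×10²⁴/(4π×(3.17×10¹⁰)²) = 333 W m⁻².
With no redistribution each surface element balances locally: S(1−A) = σT⁴.
T = [333 × 0.65 / 5.67×10⁻⁸]^(1/4) = (3.82×10⁹)^(1/4) = 249 K.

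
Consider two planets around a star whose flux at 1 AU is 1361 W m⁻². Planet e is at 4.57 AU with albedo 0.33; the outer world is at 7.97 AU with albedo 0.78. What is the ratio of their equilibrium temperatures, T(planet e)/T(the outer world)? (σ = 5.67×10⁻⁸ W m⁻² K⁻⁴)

T_eq = [S₀(1−A)/(4σd²)]^(1/4), so T ∝ (1−A)^(1/4) / √d.
T₁ = [1361×0.67/(4×5.67×10⁻⁸×4.57²)]^(1/4) = 117.79 K.
T₂ = [1361×0.22/(4×5.67×10⁻⁸×7.97²)]^(1/4) = 67.52 K.

T₁/T₂ ≈ 1.745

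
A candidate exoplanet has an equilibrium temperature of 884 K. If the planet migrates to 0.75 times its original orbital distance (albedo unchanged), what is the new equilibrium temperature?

T_eq ≈ 1020 K

T_eq ∝ L^(1/4) · d^(−1/2).
T′ = 884 / 0.75^(1/2) = 1020 K.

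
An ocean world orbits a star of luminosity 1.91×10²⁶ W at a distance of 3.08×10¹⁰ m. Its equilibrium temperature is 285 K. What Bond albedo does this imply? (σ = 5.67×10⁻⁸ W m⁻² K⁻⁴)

Flux: S = L/(4πd²) = 1.91×10²⁶/(4π×(3.08×10¹⁰)²) = 1.60×10⁴ W m⁻².
From T_eq⁴ = S(1−A)/(4σ): 1−A = 4σT_eq⁴/S.
1−A = 4 × 5.67×10⁻⁸ × (285)⁴ / 1.60×10⁴ = 0.093.

A ≈ 0.91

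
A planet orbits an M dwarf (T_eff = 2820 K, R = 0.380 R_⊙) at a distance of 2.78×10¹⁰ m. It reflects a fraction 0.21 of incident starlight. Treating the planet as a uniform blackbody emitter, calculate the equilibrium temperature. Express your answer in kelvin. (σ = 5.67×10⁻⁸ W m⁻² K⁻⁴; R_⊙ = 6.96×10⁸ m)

T_eq ≈ 183 K

R_⋆ = 0.380 × 6.96×10⁸ = 2.64×10⁸ m.
L = 4πR_⋆²σT_⋆⁴ = 4π(2.64×10⁸)² × 5.67×10⁻⁸ × (2820)⁴ = 3.15×10²⁴ W.
S = L/(4πd²) = 325 W m⁻².
Energy balance: absorbed = emitted ⇒ πR²·S(1−A) = 4πR²·σT_eq⁴, so T_eq⁴ = S(1−A)/(4σ).
T_eq = [325 × 0.79 / (4 × 5.67×10⁻⁸)]^(1/4) = (1.13×10⁹)^(1/4) = 183 K.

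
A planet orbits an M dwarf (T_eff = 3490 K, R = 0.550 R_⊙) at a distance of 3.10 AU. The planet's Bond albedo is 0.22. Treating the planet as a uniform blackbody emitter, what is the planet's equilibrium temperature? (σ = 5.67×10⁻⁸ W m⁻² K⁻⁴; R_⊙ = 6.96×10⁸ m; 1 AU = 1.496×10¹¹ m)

T_eq ≈ 66.6 K

R_⋆ = 0.550 × 6.96×10⁸ = 3.83×10⁸ m.
d = 3.10 AU = 4.64×10¹¹ m.
L = 4πR_⋆²σT_⋆⁴ = 4π(3.83×10⁸)² × 5.67×10⁻⁸ × (3490)⁴ = 1.55×10²⁵ W.
S = L/(4πd²) = 5.73 W m⁻².
Energy balance: absorbed = emitted ⇒ πR²·S(1−A) = 4πR²·σT_eq⁴, so T_eq⁴ = S(1−A)/(4σ).
T_eq = [5.73 × 0.78 / (4 × 5.67×10⁻⁸)]^(1/4) = (1.97×10⁷)^(1/4) = 66.6 K.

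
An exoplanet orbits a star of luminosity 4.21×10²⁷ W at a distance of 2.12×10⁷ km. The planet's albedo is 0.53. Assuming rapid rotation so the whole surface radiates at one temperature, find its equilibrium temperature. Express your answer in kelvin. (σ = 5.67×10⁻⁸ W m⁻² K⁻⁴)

d = 2.12×10⁷ km = 2.12×10¹⁰ m.
Flux: S = L/(4πd²) = 4.21×10²⁷/(4π×(2.12×10¹⁰)²) = 7.45×10⁵ W m⁻².
Energy balance: absorbed = emitted ⇒ πR²·S(1−A) = 4πR²·σT_eq⁴, so T_eq⁴ = S(1−A)/(4σ).
T_eq = [7.45×10⁵ × 0.47 / (4 × 5.67×10⁻⁸)]^(1/4) = (1.54×10¹²)^(1/4) = 1110 K.

T_eq ≈ 1110 K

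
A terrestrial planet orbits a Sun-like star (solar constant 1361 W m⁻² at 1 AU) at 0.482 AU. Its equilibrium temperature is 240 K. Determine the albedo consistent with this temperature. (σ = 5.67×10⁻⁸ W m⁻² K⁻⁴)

Flux at 0.482 AU: S = 1361/0.482² = 5860 W m⁻².
From T_eq⁴ = S(1−A)/(4σ): 1−A = 4σT_eq⁴/S.
1−A = 4 × 5.67×10⁻⁸ × (240)⁴ / 5860 = 0.128.

A ≈ 0.87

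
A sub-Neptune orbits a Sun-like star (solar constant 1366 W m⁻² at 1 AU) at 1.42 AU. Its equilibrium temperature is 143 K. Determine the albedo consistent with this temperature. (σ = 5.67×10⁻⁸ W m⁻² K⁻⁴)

Flux at 1.42 AU: S = 1366/1.42² = 677 W m⁻².
From T_eq⁴ = S(1−A)/(4σ): 1−A = 4σT_eq⁴/S.
1−A = 4 × 5.67×10⁻⁸ × (143)⁴ / 677 = 0.140.

A ≈ 0.86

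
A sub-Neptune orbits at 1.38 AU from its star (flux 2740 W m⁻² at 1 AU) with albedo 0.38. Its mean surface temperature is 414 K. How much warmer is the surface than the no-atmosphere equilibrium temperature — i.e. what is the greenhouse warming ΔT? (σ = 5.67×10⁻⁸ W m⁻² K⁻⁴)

ΔT ≈ 163.6 K

S = 2740/1.38² = 1439 W m⁻².
T_eq = [S(1−A)/(4σ)]^(1/4) = [1439×0.62/(4×5.67×10⁻⁸)]^(1/4) = 250.4 K.
ΔT = T_surf − T_eq = 414 − 250.4.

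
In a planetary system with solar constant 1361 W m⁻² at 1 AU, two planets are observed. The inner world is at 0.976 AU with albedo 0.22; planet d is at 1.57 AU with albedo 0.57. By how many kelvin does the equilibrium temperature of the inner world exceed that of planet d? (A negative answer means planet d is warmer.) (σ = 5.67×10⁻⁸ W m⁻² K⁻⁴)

ΔT ≈ 84.9 K

T_eq = [S₀(1−A)/(4σd²)]^(1/4), so T ∝ (1−A)^(1/4) / √d.
T₁ = [1361×0.78/(4×5.67×10⁻⁸×0.976²)]^(1/4) = 264.76 K.
T₂ = [1361×0.43/(4×5.67×10⁻⁸×1.57²)]^(1/4) = 179.88 K.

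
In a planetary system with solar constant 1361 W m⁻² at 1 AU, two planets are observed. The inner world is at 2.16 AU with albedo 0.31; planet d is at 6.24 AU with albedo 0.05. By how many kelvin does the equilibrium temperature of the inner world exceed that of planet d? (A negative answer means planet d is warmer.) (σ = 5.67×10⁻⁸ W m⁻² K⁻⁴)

T_eq = [S₀(1−A)/(4σd²)]^(1/4), so T ∝ (1−A)^(1/4) / √d.
T₁ = [1361×0.69/(4×5.67×10⁻⁸×2.16²)]^(1/4) = 172.60 K.
T₂ = [1361×0.95/(4×5.67×10⁻⁸×6.24²)]^(1/4) = 110.00 K.

ΔT ≈ 62.6 K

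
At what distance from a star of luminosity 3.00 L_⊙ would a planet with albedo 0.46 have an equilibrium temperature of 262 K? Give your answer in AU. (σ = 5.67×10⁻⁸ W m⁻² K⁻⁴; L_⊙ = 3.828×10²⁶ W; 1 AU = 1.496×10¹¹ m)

L = 3.00 × 3.828×10²⁶ = 1.15×10²⁷ W.
From T_eq⁴ = L(1−A)/(16πσd²): d = √[L(1−A)/(16πσT_eq⁴)].
d = √[1.15×10²⁷ × 0.54 / (16π × 5.67×10⁻⁸ × (262)⁴)] = 2.15×10¹¹ m = 1.44 AU.

d ≈ 1.44 AU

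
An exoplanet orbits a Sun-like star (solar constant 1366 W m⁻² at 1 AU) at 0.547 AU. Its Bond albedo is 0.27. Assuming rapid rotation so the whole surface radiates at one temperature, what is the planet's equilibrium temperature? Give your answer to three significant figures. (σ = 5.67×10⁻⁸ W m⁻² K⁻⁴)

T_eq ≈ 348 K

Flux at 0.547 AU: S = 1366/0.547² = 4570 W m⁻².
Energy balance: absorbed = emitted ⇒ πR²·S(1−A) = 4πR²·σT_eq⁴, so T_eq⁴ = S(1−A)/(4σ).
T_eq = [4570 × 0.73 / (4 × 5.67×10⁻⁸)]^(1/4) = (1.47×10¹⁰)^(1/4) = 348 K.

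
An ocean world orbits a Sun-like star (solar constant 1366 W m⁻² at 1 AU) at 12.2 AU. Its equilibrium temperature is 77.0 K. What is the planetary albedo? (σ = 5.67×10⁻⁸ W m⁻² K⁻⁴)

Flux at 12.2 AU: S = 1366/12.2² = 9.18 W m⁻².
From T_eq⁴ = S(1−A)/(4σ): 1−A = 4σT_eq⁴/S.
1−A = 4 × 5.67×10⁻⁸ × (77.0)⁴ / 9.18 = 0.869.

A ≈ 0.13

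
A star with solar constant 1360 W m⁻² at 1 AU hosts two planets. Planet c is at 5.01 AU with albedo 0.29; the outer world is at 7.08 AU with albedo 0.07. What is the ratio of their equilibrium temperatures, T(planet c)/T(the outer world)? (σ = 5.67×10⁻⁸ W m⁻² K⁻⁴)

T_eq = [S₀(1−A)/(4σd²)]^(1/4), so T ∝ (1−A)^(1/4) / √d.
T₁ = [1360×0.71/(4×5.67×10⁻⁸×5.01²)]^(1/4) = 114.12 K.
T₂ = [1360×0.93/(4×5.67×10⁻⁸×7.08²)]^(1/4) = 102.70 K.

T₁/T₂ ≈ 1.111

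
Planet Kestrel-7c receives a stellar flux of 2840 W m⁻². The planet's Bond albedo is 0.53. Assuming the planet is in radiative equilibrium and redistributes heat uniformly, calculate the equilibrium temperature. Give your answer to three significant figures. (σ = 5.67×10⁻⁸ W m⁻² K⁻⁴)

T_eq ≈ 277 K

Energy balance: absorbed = emitted ⇒ πR²·S(1−A) = 4πR²·σT_eq⁴, so T_eq⁴ = S(1−A)/(4σ).
T_eq = [2840 × 0.47 / (4 × 5.67×10⁻⁸)]^(1/4) = (5.89×10⁹)^(1/4) = 277 K.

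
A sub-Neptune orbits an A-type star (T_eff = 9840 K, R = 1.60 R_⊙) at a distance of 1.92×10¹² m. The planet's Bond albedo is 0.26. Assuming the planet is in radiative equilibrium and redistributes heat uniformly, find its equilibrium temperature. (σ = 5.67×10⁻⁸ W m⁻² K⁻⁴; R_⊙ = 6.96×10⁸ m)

R_⋆ = 1.60 × 6.96×10⁸ = 1.11×10⁹ m.
L = 4πR_⋆²σT_⋆⁴ = 4π(1.11×10⁹)² × 5.67×10⁻⁸ × (9840)⁴ = 8.28×10²⁷ W.
S = L/(4πd²) = 179 W m⁻².
Energy balance: absorbed = emitted ⇒ πR²·S(1−A) = 4πR²·σT_eq⁴, so T_eq⁴ = S(1−A)/(4σ).
T_eq = [179 × 0.74 / (4 × 5.67×10⁻⁸)]^(1/4) = (5.83×10⁸)^(1/4) = 155 K.

T_eq ≈ 155 K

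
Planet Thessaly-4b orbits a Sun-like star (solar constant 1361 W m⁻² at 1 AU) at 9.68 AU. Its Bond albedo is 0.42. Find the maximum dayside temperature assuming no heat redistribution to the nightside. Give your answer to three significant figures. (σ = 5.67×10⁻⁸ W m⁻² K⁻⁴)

T_ss ≈ 110 K

Flux at 9.68 AU: S = 1361/9.68² = 14.5 W m⁻².
With no redistribution each surface element balances locally: S(1−A) = σT⁴.
T = [14.5 × 0.58 / 5.67×10⁻⁸]^(1/4) = (1.49×10⁸)^(1/4) = 110 K.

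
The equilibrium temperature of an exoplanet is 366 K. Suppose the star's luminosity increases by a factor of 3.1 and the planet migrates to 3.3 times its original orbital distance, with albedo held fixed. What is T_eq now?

T_eq ≈ 267 K

T_eq ∝ L^(1/4) · d^(−1/2).
T′ = 366 × 3.1^(1/4) / 3.3^(1/2) = 267 K.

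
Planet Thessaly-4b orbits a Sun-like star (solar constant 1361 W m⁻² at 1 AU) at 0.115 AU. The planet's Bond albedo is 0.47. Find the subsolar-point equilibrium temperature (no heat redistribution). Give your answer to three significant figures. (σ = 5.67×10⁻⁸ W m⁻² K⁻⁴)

T_ss ≈ 990 K

Flux at 0.115 AU: S = 1361/0.115² = 1.03×10⁵ W m⁻².
At the subsolar point the surface absorbs S(1−A) and emits σT⁴ per unit area — no factor of 4, since only the local patch is in balance.
T = [1.03×10⁵ × 0.53 / 5.67×10⁻⁸]^(1/4) = (9.62×10¹¹)^(1/4) = 990 K.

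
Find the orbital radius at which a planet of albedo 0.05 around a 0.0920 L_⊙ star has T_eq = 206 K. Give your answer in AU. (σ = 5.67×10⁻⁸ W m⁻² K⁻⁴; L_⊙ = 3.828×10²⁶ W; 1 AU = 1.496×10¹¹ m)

d ≈ 0.540 AU

L = 0.0920 × 3.828×10²⁶ = 3.52×10²⁵ W.
From T_eq⁴ = L(1−A)/(16πσd²): d = √[L(1−A)/(16πσT_eq⁴)].
d = √[3.52×10²⁵ × 0.95 / (16π × 5.67×10⁻⁸ × (206)⁴)] = 8.07×10¹⁰ m = 0.540 AU.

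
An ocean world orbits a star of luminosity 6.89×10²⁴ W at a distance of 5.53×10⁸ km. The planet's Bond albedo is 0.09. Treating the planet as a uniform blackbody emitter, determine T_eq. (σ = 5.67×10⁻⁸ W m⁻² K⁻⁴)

T_eq ≈ 51.8 K

d = 5.53×10⁸ km = 5.53×10¹¹ m.
Flux: S = L/(4πd²) = 6.89×10²⁴/(4π×(5.53×10¹¹)²) = 1.79 W m⁻².
Energy balance: absorbed = emitted ⇒ πR²·S(1−A) = 4πR²·σT_eq⁴, so T_eq⁴ = S(1−A)/(4σ).
T_eq = [1.79 × 0.91 / (4 × 5.67×10⁻⁸)]^(1/4) = (7.19×10⁶)^(1/4) = 51.8 K.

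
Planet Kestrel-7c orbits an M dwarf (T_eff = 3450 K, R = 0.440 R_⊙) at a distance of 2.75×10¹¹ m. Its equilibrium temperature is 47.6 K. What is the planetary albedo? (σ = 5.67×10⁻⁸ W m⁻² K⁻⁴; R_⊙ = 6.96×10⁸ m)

A ≈ 0.88

R_⋆ = 0.440 × 6.96×10⁸ = 3.06×10⁸ m.
L = 4πR_⋆²σT_⋆⁴ = 4π(3.06×10⁸)² × 5.67×10⁻⁸ × (3450)⁴ = 9.47×10²⁴ W.
S = L/(4πd²) = 9.96 W m⁻².
From T_eq⁴ = S(1−A)/(4σ): 1−A = 4σT_eq⁴/S.
1−A = 4 × 5.67×10⁻⁸ × (47.6)⁴ / 9.96 = 0.117.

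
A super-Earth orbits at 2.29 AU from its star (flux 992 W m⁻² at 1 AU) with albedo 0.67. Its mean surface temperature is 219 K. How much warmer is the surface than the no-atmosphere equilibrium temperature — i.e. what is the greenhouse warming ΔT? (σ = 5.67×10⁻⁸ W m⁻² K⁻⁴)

S = 992/2.29² = 189.2 W m⁻².
T_eq = [S(1−A)/(4σ)]^(1/4) = [189.2×0.33/(4×5.67×10⁻⁸)]^(1/4) = 128.8 K.
ΔT = T_surf − T_eq = 219 − 128.8.

ΔT ≈ 90.2 K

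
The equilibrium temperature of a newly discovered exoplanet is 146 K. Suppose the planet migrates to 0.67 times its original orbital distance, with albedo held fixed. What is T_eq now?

T_eq ∝ L^(1/4) · d^(−1/2).
T′ = 146 / 0.67^(1/2) = 178 K.

T_eq ≈ 178 K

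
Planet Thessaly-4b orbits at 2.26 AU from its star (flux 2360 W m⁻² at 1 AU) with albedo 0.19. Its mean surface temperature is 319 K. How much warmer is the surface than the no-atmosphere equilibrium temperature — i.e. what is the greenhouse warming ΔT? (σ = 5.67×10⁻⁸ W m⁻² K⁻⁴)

ΔT ≈ 117.4 K

S = 2360/2.26² = 462.1 W m⁻².
T_eq = [S(1−A)/(4σ)]^(1/4) = [462.1×0.81/(4×5.67×10⁻⁸)]^(1/4) = 201.6 K.
ΔT = T_surf − T_eq = 319 − 201.6.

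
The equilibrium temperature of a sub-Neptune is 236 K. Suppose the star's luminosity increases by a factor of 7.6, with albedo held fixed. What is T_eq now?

T_eq ≈ 392 K

T_eq ∝ L^(1/4) · d^(−1/2).
T′ = 236 × 7.6^(1/4) = 392 K.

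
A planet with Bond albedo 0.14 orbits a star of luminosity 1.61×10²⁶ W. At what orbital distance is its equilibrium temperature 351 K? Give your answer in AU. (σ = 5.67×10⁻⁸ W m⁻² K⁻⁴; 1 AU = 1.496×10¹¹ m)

d ≈ 0.378 AU

From T_eq⁴ = L(1−A)/(16πσd²): d = √[L(1−A)/(16πσT_eq⁴)].
d = √[1.61×10²⁶ × 0.86 / (16π × 5.67×10⁻⁸ × (351)⁴)] = 5.66×10¹⁰ m = 0.378 AU.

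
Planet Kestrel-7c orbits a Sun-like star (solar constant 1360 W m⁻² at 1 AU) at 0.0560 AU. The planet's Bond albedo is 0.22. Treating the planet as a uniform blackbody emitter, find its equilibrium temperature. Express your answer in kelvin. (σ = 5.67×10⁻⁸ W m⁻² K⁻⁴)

T_eq ≈ 1110 K

Flux at 0.0560 AU: S = 1360/0.0560² = 4.34×10⁵ W m⁻².
Energy balance: absorbed = emitted ⇒ πR²·S(1−A) = 4πR²·σT_eq⁴, so T_eq⁴ = S(1−A)/(4σ).
T_eq = [4.34×10⁵ × 0.78 / (4 × 5.67×10⁻⁸)]^(1/4) = (1.49×10¹²)^(1/4) = 1110 K.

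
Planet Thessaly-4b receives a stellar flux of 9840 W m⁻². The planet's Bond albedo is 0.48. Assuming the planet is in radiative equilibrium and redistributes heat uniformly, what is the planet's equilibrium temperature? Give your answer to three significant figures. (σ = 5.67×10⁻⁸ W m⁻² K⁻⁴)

Energy balance: absorbed = emitted ⇒ πR²·S(1−A) = 4πR²·σT_eq⁴, so T_eq⁴ = S(1−A)/(4σ).
T_eq = [9840 × 0.52 / (4 × 5.67×10⁻⁸)]^(1/4) = (2.26×10¹⁰)^(1/4) = 388 K.

T_eq ≈ 388 K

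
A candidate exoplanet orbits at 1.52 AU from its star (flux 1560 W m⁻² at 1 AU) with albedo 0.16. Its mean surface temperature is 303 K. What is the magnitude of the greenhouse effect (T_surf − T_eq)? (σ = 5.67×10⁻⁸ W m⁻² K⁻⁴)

S = 1560/1.52² = 675.2 W m⁻².
T_eq = [S(1−A)/(4σ)]^(1/4) = [675.2×0.84/(4×5.67×10⁻⁸)]^(1/4) = 223.6 K.
ΔT = T_surf − T_eq = 303 − 223.6.

ΔT ≈ 79.4 K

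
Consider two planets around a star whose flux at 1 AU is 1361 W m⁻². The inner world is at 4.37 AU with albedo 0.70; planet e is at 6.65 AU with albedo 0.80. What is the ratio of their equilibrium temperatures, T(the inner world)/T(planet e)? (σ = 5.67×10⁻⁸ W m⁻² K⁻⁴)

T_eq = [S₀(1−A)/(4σd²)]^(1/4), so T ∝ (1−A)^(1/4) / √d.
T₁ = [1361×0.30/(4×5.67×10⁻⁸×4.37²)]^(1/4) = 98.54 K.
T₂ = [1361×0.20/(4×5.67×10⁻⁸×6.65²)]^(1/4) = 72.18 K.

T₁/T₂ ≈ 1.365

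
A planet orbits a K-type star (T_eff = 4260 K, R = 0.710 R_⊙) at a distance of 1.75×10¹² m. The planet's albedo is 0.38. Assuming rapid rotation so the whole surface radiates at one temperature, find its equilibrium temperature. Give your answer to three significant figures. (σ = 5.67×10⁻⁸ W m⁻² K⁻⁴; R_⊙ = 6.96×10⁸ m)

T_eq ≈ 44.9 K

R_⋆ = 0.710 × 6.96×10⁸ = 4.94×10⁸ m.
L = 4πR_⋆²σT_⋆⁴ = 4π(4.94×10⁸)² × 5.67×10⁻⁸ × (4260)⁴ = 5.73×10²⁵ W.
S = L/(4πd²) = 1.49 W m⁻².
Energy balance: absorbed = emitted ⇒ πR²·S(1−A) = 4πR²·σT_eq⁴, so T_eq⁴ = S(1−A)/(4σ).
T_eq = [1.49 × 0.62 / (4 × 5.67×10⁻⁸)]^(1/4) = (4.07×10⁶)^(1/4) = 44.9 K.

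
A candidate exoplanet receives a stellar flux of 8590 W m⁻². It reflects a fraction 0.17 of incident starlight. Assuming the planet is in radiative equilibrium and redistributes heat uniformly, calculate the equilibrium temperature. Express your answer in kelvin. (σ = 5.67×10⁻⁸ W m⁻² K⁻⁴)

T_eq ≈ 421 K

Energy balance: absorbed = emitted ⇒ πR²·S(1−A) = 4πR²·σT_eq⁴, so T_eq⁴ = S(1−A)/(4σ).
T_eq = [8590 × 0.83 / (4 × 5.67×10⁻⁸)]^(1/4) = (3.14×10¹⁰)^(1/4) = 421 K.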